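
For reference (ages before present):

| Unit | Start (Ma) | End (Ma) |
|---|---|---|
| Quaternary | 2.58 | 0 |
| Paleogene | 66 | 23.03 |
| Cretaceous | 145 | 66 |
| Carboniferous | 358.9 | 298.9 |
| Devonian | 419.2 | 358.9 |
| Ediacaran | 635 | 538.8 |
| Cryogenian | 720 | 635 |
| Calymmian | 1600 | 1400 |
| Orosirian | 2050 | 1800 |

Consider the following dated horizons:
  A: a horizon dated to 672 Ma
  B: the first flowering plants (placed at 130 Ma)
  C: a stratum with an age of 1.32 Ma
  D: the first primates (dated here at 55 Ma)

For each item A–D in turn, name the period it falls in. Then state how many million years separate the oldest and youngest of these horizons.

A: 672 Ma lies in 720–635 Ma, so Cryogenian.
B: 130 Ma lies in 145–66 Ma, so Cretaceous.
C: 1.32 Ma lies in 2.58–0 Ma, so Quaternary.
D: 55 Ma lies in 66–23.03 Ma, so Paleogene.
Oldest = 672 Ma, youngest = 1.32 Ma → span 670.68 Myr.

A — Cryogenian; B — Cretaceous; C — Quaternary; D — Paleogene; span 670.68 million years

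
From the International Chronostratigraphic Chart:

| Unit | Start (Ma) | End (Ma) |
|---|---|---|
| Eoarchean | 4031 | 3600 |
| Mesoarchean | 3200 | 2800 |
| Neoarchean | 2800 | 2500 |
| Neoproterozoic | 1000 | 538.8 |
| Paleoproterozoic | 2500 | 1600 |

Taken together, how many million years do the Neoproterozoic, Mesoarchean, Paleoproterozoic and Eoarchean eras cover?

2192.2 million years

Each duration: Neoproterozoic = 461.2; Mesoarchean = 400; Paleoproterozoic = 900; Eoarchean = 431.
Sum: 461.2 + 400 + 900 + 431 = 2192.2 Myr.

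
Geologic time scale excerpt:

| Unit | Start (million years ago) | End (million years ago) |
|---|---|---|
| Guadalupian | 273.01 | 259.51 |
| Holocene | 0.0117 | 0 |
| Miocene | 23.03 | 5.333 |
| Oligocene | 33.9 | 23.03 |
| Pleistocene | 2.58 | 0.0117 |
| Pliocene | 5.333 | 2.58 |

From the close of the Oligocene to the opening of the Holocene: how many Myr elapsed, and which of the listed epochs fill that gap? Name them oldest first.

23.0183 million years; Miocene, Pliocene, Pleistocene

End of Oligocene = 23.03 Ma; start of Holocene = 0.0117 Ma.
Gap = 23.03 − 0.0117 = 23.0183 Myr.
Epochs wholly inside 23.03–0.0117 Ma: Miocene (23.03–5.333), Pliocene (5.333–2.58), Pleistocene (2.58–0.0117).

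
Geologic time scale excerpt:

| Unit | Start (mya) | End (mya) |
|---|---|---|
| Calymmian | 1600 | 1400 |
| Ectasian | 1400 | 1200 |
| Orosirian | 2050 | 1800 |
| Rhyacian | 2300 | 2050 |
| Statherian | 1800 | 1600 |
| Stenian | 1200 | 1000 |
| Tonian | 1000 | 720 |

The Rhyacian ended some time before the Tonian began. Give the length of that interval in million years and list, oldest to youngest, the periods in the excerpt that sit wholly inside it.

1050 million years; Orosirian, Statherian, Calymmian, Ectasian, Stenian

The Rhyacian closes at 2050 Ma and the Tonian opens at 1000 Ma, so the interval is 2050 − 1000 = 1050 Myr.
A period fits inside if it starts at or after 2050 Ma and ends at or before 1000 Ma; oldest first that gives Orosirian, Statherian, Calymmian, Ectasian, Stenian.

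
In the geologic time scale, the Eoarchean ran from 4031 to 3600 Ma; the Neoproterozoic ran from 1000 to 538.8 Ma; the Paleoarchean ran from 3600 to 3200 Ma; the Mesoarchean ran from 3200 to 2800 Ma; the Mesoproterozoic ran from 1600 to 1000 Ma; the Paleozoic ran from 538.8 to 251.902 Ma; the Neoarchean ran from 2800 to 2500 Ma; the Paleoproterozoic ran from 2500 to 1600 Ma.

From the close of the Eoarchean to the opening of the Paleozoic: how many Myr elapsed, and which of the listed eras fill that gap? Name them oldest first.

The Eoarchean closes at 3600 Ma and the Paleozoic opens at 538.8 Ma, so the interval is 3600 − 538.8 = 3061.2 Myr.
An era fits inside if it starts at or after 3600 Ma and ends at or before 538.8 Ma; oldest first that gives Paleoarchean, Mesoarchean, Neoarchean, Paleoproterozoic, Mesoproterozoic, Neoproterozoic.

3061.2 million years; Paleoarchean, Mesoarchean, Neoarchean, Paleoproterozoic, Mesoproterozoic, Neoproterozoic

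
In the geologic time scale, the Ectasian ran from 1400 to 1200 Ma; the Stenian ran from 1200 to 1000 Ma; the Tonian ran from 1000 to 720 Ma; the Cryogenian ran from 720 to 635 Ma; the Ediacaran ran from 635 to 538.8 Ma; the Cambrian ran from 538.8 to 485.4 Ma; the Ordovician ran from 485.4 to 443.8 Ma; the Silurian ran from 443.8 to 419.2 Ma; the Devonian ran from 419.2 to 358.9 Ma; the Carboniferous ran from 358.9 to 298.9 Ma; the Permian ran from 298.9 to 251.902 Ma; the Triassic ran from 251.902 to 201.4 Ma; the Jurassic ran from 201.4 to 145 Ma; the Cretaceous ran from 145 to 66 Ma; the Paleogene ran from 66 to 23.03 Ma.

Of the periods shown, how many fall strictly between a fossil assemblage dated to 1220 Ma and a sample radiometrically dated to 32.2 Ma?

13

1220 Ma sits inside the Ectasian (1400–1200) and 32.2 Ma inside the Paleogene (66–23.03); neither of those is wholly between the two dates.
The listed periods lying completely between them are Stenian, Tonian, Cryogenian, Ediacaran, Cambrian, Ordovician, Silurian, Devonian, Carboniferous, Permian, Triassic, Jurassic, Cretaceous — 13 in all.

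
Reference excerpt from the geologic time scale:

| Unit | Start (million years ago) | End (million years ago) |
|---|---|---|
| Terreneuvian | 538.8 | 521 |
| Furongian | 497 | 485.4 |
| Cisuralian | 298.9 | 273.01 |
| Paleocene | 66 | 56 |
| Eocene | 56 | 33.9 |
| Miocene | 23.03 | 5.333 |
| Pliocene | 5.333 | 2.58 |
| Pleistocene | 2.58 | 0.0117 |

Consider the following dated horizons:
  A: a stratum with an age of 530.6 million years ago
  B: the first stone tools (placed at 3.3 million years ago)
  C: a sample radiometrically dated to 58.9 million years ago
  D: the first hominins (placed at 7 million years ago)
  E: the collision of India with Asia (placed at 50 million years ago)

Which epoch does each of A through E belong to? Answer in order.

Match each age against the start–end ranges in the excerpt: A = 530.6 Ma → Terreneuvian (538.8–521); B = 3.3 Ma → Pliocene (5.333–2.58); C = 58.9 Ma → Paleocene (66–56); D = 7 Ma → Miocene (23.03–5.333); E = 50 Ma → Eocene (56–33.9).

A — Terreneuvian; B — Pliocene; C — Paleocene; D — Miocene; E — Eocene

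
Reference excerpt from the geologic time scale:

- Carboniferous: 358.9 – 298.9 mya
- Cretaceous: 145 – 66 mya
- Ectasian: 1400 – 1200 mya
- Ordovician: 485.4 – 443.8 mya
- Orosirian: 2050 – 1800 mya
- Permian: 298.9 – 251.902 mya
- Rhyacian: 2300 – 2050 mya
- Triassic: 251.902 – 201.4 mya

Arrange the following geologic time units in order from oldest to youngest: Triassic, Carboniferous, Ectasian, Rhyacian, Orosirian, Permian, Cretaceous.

Rhyacian, then Orosirian, then Ectasian, then Carboniferous, then Permian, then Triassic, then Cretaceous

Read off each span (Ma): Triassic 251.902–201.4; Carboniferous 358.9–298.9; Ectasian 1400–1200; Rhyacian 2300–2050; Orosirian 2050–1800; Permian 298.9–251.902; Cretaceous 145–66.
Larger Ma is older, so oldest→youngest is Rhyacian, Orosirian, Ectasian, Carboniferous, Permian, Triassic, Cretaceous.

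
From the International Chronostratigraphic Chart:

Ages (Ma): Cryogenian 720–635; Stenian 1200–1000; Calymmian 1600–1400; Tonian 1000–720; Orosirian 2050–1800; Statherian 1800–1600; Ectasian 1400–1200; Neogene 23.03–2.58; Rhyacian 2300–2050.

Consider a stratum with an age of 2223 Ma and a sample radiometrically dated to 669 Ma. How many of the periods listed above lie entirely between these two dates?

6

2223 Ma sits inside the Rhyacian (2300–2050) and 669 Ma inside the Cryogenian (720–635); neither of those is wholly between the two dates.
The listed periods lying completely between them are Orosirian, Statherian, Calymmian, Ectasian, Stenian, Tonian — 6 in all.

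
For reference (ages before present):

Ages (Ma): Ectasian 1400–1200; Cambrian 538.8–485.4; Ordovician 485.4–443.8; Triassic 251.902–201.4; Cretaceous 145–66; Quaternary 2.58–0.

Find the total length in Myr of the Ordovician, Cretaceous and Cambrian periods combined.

174 million years

Duration is start − end for each: (485.4 − 443.8) + (145 − 66) + (538.8 − 485.4).
That is 41.6 + 79 + 53.4, which totals 174 million years.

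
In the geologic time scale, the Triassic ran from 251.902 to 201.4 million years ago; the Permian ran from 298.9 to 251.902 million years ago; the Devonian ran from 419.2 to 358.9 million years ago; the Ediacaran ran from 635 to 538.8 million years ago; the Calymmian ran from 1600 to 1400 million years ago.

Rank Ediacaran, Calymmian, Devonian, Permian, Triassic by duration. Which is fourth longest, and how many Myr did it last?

Triassic, 50.502 million years

Durations: Ediacaran 96.2; Calymmian 200; Devonian 60.3; Permian 46.998; Triassic 50.502 Myr.
Sorted longest-first: Calymmian (200), Ediacaran (96.2), Devonian (60.3), Triassic (50.502), Permian (46.998).
The fourth longest is Triassic at 50.502 Myr.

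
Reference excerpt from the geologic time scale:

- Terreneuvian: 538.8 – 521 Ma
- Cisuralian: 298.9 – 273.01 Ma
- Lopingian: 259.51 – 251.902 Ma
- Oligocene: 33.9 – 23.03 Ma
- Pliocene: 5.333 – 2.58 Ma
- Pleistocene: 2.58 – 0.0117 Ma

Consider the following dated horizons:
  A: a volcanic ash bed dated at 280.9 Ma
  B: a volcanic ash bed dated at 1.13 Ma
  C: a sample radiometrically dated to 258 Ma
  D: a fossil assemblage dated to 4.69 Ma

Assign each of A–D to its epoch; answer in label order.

A: 280.9 Ma lies in 298.9–273.01 Ma, so Cisuralian.
B: 1.13 Ma lies in 2.58–0.0117 Ma, so Pleistocene.
C: 258 Ma lies in 259.51–251.902 Ma, so Lopingian.
D: 4.69 Ma lies in 5.333–2.58 Ma, so Pliocene.

A — Cisuralian; B — Pleistocene; C — Lopingian; D — Pliocene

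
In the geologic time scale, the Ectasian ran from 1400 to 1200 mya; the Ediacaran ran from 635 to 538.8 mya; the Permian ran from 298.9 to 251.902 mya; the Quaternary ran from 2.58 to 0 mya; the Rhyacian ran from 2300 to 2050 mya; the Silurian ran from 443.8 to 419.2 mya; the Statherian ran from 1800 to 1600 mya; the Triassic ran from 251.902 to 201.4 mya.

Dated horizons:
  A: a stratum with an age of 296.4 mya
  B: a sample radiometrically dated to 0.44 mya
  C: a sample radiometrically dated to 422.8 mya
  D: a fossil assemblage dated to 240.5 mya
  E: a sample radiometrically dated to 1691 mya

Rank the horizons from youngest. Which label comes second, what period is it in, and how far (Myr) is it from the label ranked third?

Sorted youngest-first by Ma: B (0.44), D (240.5), A (296.4), C (422.8), E (1691).
The second youngest is D at 240.5 Ma, which lies in 251.902–201.4 Ma: the Triassic.
The third youngest is A at 296.4 Ma; separation = |240.5 − 296.4| = 55.9 Myr.

D, in the Triassic; 55.9 million years to A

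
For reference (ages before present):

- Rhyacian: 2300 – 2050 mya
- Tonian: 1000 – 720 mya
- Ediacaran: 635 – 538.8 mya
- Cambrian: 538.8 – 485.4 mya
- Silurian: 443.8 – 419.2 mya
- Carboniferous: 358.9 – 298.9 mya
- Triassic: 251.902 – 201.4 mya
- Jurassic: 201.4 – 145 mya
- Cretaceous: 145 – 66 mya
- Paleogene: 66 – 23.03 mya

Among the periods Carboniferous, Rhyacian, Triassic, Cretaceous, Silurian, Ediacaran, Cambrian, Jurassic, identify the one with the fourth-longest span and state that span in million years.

Carboniferous, 60 million years

Start − end for each: Carboniferous 358.9 − 298.9 = 60; Rhyacian 2300 − 2050 = 250; Triassic 251.902 − 201.4 = 50.502; Cretaceous 145 − 66 = 79; Silurian 443.8 − 419.2 = 24.6; Ediacaran 635 − 538.8 = 96.2; Cambrian 538.8 − 485.4 = 53.4; Jurassic 201.4 − 145 = 56.4.
Ranking these from longest: Rhyacian > Ediacaran > Cretaceous > Carboniferous > Jurassic > Cambrian > Triassic > Silurian.
Position 4 in that ranking is Carboniferous, which lasted 60 Myr.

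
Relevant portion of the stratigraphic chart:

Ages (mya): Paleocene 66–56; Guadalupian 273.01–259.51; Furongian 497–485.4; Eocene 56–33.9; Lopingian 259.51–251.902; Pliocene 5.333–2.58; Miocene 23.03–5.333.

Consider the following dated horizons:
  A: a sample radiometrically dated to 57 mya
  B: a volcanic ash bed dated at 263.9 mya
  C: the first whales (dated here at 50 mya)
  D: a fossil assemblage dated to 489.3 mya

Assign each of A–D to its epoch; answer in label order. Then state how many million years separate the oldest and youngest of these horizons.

A — Paleocene; B — Guadalupian; C — Eocene; D — Furongian; span 439.3 million years

A: 57 Ma lies in 66–56 Ma, so Paleocene.
B: 263.9 Ma lies in 273.01–259.51 Ma, so Guadalupian.
C: 50 Ma lies in 56–33.9 Ma, so Eocene.
D: 489.3 Ma lies in 497–485.4 Ma, so Furongian.
Oldest = 489.3 Ma, youngest = 50 Ma → span 439.3 Myr.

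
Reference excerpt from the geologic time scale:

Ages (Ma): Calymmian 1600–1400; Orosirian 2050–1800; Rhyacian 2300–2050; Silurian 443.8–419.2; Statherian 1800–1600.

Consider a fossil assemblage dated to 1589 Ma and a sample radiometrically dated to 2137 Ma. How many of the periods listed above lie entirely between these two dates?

2137 Ma sits inside the Rhyacian (2300–2050) and 1589 Ma inside the Calymmian (1600–1400); neither of those is wholly between the two dates.
The listed periods lying completely between them are Orosirian, Statherian — 2 in all.

2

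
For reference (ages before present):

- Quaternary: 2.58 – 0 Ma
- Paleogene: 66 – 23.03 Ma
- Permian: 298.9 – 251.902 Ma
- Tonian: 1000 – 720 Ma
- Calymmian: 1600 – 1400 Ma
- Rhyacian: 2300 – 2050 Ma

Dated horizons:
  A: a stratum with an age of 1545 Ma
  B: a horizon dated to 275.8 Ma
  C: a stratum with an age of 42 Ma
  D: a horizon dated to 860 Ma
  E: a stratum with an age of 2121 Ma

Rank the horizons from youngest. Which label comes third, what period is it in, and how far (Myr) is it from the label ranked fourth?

D, in the Tonian; 685 million years to A

Sorted youngest-first by Ma: C (42), B (275.8), D (860), A (1545), E (2121).
The third youngest is D at 860 Ma, which lies in 1000–720 Ma: the Tonian.
The fourth youngest is A at 1545 Ma; separation = |860 − 1545| = 685 Myr.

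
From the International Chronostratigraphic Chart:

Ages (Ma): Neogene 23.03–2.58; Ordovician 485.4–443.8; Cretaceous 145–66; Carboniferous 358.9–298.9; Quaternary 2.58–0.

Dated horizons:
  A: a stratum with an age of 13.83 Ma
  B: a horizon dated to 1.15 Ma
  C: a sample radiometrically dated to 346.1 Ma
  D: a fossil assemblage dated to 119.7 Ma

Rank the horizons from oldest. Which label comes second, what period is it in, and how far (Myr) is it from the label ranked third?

Sorted oldest-first by Ma: C (346.1), D (119.7), A (13.83), B (1.15).
The second oldest is D at 119.7 Ma, which lies in 145–66 Ma: the Cretaceous.
The third oldest is A at 13.83 Ma; separation = |119.7 − 13.83| = 105.87 Myr.

D, in the Cretaceous; 105.87 million years to A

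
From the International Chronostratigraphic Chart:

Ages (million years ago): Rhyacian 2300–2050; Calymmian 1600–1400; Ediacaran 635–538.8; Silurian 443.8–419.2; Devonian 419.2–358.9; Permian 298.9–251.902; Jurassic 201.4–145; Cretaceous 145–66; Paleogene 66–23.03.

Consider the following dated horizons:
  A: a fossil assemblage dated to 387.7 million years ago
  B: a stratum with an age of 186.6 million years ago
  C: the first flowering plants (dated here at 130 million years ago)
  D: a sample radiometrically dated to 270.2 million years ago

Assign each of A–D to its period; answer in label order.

A: 387.7 Ma lies in 419.2–358.9 Ma, so Devonian.
B: 186.6 Ma lies in 201.4–145 Ma, so Jurassic.
C: 130 Ma lies in 145–66 Ma, so Cretaceous.
D: 270.2 Ma lies in 298.9–251.902 Ma, so Permian.

A — Devonian; B — Jurassic; C — Cretaceous; D — Permian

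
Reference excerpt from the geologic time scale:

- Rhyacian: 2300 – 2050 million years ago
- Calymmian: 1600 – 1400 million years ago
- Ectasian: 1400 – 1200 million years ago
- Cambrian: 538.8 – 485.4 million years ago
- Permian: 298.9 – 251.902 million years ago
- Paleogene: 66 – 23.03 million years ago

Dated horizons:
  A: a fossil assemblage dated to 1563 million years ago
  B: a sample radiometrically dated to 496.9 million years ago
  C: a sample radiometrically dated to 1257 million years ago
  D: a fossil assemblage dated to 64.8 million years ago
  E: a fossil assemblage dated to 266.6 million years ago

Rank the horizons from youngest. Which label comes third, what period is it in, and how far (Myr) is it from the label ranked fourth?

B, in the Cambrian; 760.1 million years to C

Smaller Ma means younger, so youngest first: D 64.8 < E 266.6 < B 496.9 < C 1257 < A 1563.
Counting 3 along gives B (496.9 Ma); the excerpt puts that inside the Cambrian, 538.8–485.4 Ma.
Next in line is C (1257 Ma), and 1257 − 496.9 = 760.1 Myr.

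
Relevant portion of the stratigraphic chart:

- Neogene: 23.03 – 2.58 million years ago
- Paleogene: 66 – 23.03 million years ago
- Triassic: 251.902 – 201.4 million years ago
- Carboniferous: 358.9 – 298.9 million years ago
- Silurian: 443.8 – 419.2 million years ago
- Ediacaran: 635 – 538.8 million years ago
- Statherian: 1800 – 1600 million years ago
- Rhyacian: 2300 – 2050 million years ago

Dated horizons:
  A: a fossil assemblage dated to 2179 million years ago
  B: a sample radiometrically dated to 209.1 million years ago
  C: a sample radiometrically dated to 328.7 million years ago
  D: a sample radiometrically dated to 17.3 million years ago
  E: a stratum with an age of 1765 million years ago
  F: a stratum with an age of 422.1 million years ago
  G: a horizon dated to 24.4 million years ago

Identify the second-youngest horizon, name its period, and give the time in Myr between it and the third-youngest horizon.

Sorted youngest-first by Ma: D (17.3), G (24.4), B (209.1), C (328.7), F (422.1), E (1765), A (2179).
The second youngest is G at 24.4 Ma, which lies in 66–23.03 Ma: the Paleogene.
The third youngest is B at 209.1 Ma; separation = |24.4 − 209.1| = 184.7 Myr.

G, in the Paleogene; 184.7 million years to B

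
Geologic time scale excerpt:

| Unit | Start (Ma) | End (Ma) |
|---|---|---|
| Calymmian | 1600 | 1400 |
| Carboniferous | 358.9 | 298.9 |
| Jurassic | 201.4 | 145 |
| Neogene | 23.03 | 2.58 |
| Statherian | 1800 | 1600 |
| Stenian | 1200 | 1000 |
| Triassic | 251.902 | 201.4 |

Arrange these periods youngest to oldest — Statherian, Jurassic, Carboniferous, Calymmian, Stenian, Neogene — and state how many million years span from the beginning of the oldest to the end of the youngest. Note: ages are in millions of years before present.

Start ages (Ma): Statherian 1800, Calymmian 1600, Stenian 1200, Carboniferous 358.9, Jurassic 201.4, Neogene 23.03.
Ordered youngest to oldest: Neogene, Jurassic, Carboniferous, Stenian, Calymmian, Statherian.
Span = 1800 − 2.58 = 1797.42 Myr.

Neogene → Jurassic → Carboniferous → Stenian → Calymmian → Statherian; total span 1797.42 Myr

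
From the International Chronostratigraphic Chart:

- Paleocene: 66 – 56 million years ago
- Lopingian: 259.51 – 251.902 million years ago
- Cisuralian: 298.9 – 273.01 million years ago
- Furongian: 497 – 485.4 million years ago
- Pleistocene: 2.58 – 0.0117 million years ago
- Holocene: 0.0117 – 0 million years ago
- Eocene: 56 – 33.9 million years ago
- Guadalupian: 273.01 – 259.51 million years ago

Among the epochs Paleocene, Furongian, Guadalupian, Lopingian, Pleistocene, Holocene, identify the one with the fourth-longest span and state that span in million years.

Lopingian, 7.608 million years

Durations: Paleocene 10; Furongian 11.6; Guadalupian 13.5; Lopingian 7.608; Pleistocene 2.5683; Holocene 0.0117 Myr.
Sorted longest-first: Guadalupian (13.5), Furongian (11.6), Paleocene (10), Lopingian (7.608), Pleistocene (2.5683), Holocene (0.0117).
The fourth longest is Lopingian at 7.608 Myr.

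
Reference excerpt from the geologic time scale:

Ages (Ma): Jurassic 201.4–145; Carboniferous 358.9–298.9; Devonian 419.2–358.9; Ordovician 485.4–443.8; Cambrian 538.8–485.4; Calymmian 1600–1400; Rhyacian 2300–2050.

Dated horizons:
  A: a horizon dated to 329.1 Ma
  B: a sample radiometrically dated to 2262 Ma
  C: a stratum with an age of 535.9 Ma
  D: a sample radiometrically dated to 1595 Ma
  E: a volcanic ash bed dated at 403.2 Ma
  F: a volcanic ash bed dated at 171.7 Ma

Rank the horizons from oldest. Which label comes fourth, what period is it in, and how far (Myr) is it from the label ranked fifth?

E, in the Devonian; 74.1 million years to A

Larger Ma means older, so oldest first: B 2262 > D 1595 > C 535.9 > E 403.2 > A 329.1 > F 171.7.
Counting 4 along gives E (403.2 Ma); the excerpt puts that inside the Devonian, 419.2–358.9 Ma.
Next in line is A (329.1 Ma), and 403.2 − 329.1 = 74.1 Myr.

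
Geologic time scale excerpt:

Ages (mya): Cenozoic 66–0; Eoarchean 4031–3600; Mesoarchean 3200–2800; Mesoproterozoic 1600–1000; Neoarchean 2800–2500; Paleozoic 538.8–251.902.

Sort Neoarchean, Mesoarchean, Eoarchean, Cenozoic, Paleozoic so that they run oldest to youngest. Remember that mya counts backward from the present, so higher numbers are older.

Eoarchean → Mesoarchean → Neoarchean → Paleozoic → Cenozoic

Sorting by start age (descending Ma, since larger Ma = older): Eoarchean began 4031, Mesoarchean began 3200, Neoarchean began 2800, Paleozoic began 538.8, Cenozoic began 66.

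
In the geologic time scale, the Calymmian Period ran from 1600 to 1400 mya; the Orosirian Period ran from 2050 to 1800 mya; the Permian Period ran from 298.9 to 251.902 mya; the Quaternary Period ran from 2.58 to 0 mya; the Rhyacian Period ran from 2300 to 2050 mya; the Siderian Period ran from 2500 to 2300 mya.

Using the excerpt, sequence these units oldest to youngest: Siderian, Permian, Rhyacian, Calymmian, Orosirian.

The oldest of these is Siderian (starts 2500 Ma) and the youngest is Permian (ends 251.902 Ma).
In between, by decreasing start age: Rhyacian (2300), Orosirian (2050), Calymmian (1600).

Siderian → Rhyacian → Orosirian → Calymmian → Permian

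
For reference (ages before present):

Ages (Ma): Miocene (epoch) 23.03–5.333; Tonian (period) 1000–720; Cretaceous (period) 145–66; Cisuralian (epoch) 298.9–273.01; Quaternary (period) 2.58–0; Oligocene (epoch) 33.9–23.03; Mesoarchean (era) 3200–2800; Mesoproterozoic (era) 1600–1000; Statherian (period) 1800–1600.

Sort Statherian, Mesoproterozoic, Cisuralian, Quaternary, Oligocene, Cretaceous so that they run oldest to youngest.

Statherian, Mesoproterozoic, Cisuralian, Cretaceous, Oligocene, Quaternary

Read off each span (Ma): Statherian 1800–1600; Mesoproterozoic 1600–1000; Cisuralian 298.9–273.01; Quaternary 2.58–0; Oligocene 33.9–23.03; Cretaceous 145–66.
Larger Ma is older, so oldest→youngest is Statherian, Mesoproterozoic, Cisuralian, Cretaceous, Oligocene, Quaternary.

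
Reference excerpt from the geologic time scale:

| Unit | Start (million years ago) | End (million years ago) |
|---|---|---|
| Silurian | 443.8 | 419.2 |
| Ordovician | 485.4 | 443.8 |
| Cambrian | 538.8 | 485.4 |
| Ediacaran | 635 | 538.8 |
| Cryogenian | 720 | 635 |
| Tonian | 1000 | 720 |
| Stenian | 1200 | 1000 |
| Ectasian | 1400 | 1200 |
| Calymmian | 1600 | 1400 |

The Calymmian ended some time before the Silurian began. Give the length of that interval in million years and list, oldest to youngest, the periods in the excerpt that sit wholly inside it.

End of Calymmian = 1400 Ma; start of Silurian = 443.8 Ma.
Gap = 1400 − 443.8 = 956.2 Myr.
Periods wholly inside 1400–443.8 Ma: Ectasian (1400–1200), Stenian (1200–1000), Tonian (1000–720), Cryogenian (720–635), Ediacaran (635–538.8), Cambrian (538.8–485.4), Ordovician (485.4–443.8).

956.2 million years; Ectasian, Stenian, Tonian, Cryogenian, Ediacaran, Cambrian, Ordovician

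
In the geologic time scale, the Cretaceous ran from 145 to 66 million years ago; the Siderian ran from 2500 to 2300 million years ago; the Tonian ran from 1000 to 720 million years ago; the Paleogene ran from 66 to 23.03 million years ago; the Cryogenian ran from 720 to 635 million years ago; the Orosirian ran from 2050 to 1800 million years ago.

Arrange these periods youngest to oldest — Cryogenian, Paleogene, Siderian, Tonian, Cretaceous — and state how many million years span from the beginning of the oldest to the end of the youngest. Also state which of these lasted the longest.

Paleogene → Cretaceous → Cryogenian → Tonian → Siderian; total span 2476.97 Myr; longest is Tonian

From the excerpt: Cryogenian 720–635; Paleogene 66–23.03; Siderian 2500–2300; Tonian 1000–720; Cretaceous 145–66 (Ma).
Larger Ma is earlier, so the oldest is Siderian and the youngest is Paleogene; youngest to oldest: Paleogene, Cretaceous, Cryogenian, Tonian, Siderian.
Oldest start 2500 minus youngest end 23.03 gives 2476.97 Myr overall.
Individual lengths (start − end): Cretaceous 79; Siderian 200; Cryogenian 85; Tonian 280; Paleogene 42.97. The largest is Tonian at 280 Myr.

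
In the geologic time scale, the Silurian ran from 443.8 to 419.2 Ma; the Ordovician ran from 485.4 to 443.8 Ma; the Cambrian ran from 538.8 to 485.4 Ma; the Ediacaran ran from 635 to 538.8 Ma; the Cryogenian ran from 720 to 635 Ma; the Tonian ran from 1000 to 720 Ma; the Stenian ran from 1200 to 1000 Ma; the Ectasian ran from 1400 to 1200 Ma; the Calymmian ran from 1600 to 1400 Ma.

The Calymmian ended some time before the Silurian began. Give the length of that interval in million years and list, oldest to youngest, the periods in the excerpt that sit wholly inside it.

956.2 million years; Ectasian, Stenian, Tonian, Cryogenian, Ediacaran, Cambrian, Ordovician

The Calymmian closes at 1400 Ma and the Silurian opens at 443.8 Ma, so the interval is 1400 − 443.8 = 956.2 Myr.
A period fits inside if it starts at or after 1400 Ma and ends at or before 443.8 Ma; oldest first that gives Ectasian, Stenian, Tonian, Cryogenian, Ediacaran, Cambrian, Ordovician.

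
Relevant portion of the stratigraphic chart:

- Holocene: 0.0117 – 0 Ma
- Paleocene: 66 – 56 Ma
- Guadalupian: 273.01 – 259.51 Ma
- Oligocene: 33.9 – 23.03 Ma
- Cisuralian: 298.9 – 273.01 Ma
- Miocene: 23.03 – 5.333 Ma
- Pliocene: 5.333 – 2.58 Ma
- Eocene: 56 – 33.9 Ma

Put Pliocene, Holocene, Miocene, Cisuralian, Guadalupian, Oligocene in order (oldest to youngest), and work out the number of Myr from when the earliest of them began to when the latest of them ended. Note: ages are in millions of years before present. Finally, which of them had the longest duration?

Start ages (Ma): Cisuralian 298.9, Guadalupian 273.01, Oligocene 33.9, Miocene 23.03, Pliocene 5.333, Holocene 0.0117.
Ordered oldest to youngest: Cisuralian, Guadalupian, Oligocene, Miocene, Pliocene, Holocene.
Span = 298.9 − 0 = 298.9 Myr.
Durations: Holocene 0.0117, Miocene 17.697, Guadalupian 13.5, Pliocene 2.753, Oligocene 10.87, Cisuralian 25.89 → longest is Cisuralian (25.89 Myr).

Cisuralian → Guadalupian → Oligocene → Miocene → Pliocene → Holocene; total span 298.9 Myr; longest is Cisuralian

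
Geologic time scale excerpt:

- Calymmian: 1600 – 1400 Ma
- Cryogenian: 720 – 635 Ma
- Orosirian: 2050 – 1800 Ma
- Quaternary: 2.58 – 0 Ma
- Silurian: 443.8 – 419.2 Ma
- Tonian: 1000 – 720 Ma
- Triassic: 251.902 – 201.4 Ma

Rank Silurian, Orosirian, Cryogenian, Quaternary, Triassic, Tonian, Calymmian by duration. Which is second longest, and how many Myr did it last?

Orosirian, 250 million years

Start − end for each: Silurian 443.8 − 419.2 = 24.6; Orosirian 2050 − 1800 = 250; Cryogenian 720 − 635 = 85; Quaternary 2.58 − 0 = 2.58; Triassic 251.902 − 201.4 = 50.502; Tonian 1000 − 720 = 280; Calymmian 1600 − 1400 = 200.
Ranking these from longest: Tonian > Orosirian > Calymmian > Cryogenian > Triassic > Silurian > Quaternary.
Position 2 in that ranking is Orosirian, which lasted 250 Myr.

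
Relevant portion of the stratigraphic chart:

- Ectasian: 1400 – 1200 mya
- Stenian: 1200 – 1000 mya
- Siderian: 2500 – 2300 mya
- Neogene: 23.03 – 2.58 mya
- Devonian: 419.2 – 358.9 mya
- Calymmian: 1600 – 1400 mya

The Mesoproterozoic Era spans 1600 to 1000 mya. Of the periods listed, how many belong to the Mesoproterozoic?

3

Periods inside 1600–1000 Ma: Calymmian, Ectasian, Stenian — 3 in total.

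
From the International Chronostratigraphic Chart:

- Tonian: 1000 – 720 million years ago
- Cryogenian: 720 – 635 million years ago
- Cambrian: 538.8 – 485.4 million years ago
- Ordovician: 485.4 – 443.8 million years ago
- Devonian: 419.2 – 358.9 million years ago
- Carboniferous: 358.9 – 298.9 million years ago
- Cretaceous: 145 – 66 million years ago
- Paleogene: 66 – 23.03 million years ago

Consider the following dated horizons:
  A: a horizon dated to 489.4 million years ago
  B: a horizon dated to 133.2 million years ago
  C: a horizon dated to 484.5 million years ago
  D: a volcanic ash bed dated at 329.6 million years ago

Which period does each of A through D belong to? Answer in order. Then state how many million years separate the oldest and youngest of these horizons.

Match each age against the start–end ranges in the excerpt: A = 489.4 Ma → Cambrian (538.8–485.4); B = 133.2 Ma → Cretaceous (145–66); C = 484.5 Ma → Ordovician (485.4–443.8); D = 329.6 Ma → Carboniferous (358.9–298.9).
The largest age is 489.4 Ma and the smallest is 133.2 Ma; their difference is 356.2 Myr.

A — Cambrian; B — Cretaceous; C — Ordovician; D — Carboniferous; span 356.2 million years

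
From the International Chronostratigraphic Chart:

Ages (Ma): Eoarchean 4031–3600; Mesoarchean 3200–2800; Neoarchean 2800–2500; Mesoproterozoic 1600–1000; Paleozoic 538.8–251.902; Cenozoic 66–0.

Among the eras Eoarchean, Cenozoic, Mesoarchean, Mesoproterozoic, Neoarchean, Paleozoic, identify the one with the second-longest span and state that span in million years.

Eoarchean, 431 million years

Durations: Eoarchean 431; Cenozoic 66; Mesoarchean 400; Mesoproterozoic 600; Neoarchean 300; Paleozoic 286.898 Myr.
Sorted longest-first: Mesoproterozoic (600), Eoarchean (431), Mesoarchean (400), Neoarchean (300), Paleozoic (286.898), Cenozoic (66).
The second longest is Eoarchean at 431 Myr.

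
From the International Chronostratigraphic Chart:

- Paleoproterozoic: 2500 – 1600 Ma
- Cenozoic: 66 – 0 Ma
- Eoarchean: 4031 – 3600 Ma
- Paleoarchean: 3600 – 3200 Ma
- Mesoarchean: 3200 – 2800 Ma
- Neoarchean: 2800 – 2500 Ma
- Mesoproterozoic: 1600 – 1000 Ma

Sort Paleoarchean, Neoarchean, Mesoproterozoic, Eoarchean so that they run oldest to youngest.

Eoarchean, Paleoarchean, Neoarchean, Mesoproterozoic

The oldest of these is Eoarchean (starts 4031 Ma) and the youngest is Mesoproterozoic (ends 1000 Ma).
In between, by decreasing start age: Paleoarchean (3600), Neoarchean (2800).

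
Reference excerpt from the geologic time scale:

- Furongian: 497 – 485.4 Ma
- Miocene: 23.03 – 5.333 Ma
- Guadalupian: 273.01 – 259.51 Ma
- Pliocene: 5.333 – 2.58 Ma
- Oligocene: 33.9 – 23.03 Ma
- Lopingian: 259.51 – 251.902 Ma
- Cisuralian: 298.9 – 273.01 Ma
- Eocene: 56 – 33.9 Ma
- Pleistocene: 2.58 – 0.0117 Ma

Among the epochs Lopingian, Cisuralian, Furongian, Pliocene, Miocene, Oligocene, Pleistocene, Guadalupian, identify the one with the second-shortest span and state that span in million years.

Start − end for each: Lopingian 259.51 − 251.902 = 7.608; Cisuralian 298.9 − 273.01 = 25.89; Furongian 497 − 485.4 = 11.6; Pliocene 5.333 − 2.58 = 2.753; Miocene 23.03 − 5.333 = 17.697; Oligocene 33.9 − 23.03 = 10.87; Pleistocene 2.58 − 0.0117 = 2.5683; Guadalupian 273.01 − 259.51 = 13.5.
Ranking these from shortest: Pleistocene < Pliocene < Lopingian < Oligocene < Furongian < Guadalupian < Miocene < Cisuralian.
Position 2 in that ranking is Pliocene, which lasted 2.753 Myr.

Pliocene, 2.753 million years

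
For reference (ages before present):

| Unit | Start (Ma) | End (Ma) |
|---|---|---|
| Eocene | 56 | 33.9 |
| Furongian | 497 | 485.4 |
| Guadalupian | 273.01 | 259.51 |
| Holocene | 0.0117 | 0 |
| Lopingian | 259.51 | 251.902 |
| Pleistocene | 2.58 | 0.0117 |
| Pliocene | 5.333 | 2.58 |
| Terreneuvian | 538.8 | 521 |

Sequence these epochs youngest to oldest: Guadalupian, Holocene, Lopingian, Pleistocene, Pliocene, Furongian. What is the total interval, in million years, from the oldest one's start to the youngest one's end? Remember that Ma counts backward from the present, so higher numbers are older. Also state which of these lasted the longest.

Holocene, Pleistocene, Pliocene, Lopingian, Guadalupian, Furongian; total span 497 Myr; longest is Guadalupian

From the excerpt: Guadalupian 273.01–259.51; Holocene 0.0117–0; Lopingian 259.51–251.902; Pleistocene 2.58–0.0117; Pliocene 5.333–2.58; Furongian 497–485.4 (Ma).
Larger Ma is earlier, so the oldest is Furongian and the youngest is Holocene; youngest to oldest: Holocene, Pleistocene, Pliocene, Lopingian, Guadalupian, Furongian.
Oldest start 497 minus youngest end 0 gives 497 Myr overall.
Individual lengths (start − end): Furongian 11.6; Lopingian 7.608; Pleistocene 2.5683; Holocene 0.0117; Pliocene 2.753; Guadalupian 13.5. The largest is Guadalupian at 13.5 Myr.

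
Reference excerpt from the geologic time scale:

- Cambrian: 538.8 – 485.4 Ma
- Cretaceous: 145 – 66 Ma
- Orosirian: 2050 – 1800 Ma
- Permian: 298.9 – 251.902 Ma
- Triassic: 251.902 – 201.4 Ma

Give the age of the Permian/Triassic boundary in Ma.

251.902 Ma

The Permian ends and the Triassic begins at 251.902 Ma.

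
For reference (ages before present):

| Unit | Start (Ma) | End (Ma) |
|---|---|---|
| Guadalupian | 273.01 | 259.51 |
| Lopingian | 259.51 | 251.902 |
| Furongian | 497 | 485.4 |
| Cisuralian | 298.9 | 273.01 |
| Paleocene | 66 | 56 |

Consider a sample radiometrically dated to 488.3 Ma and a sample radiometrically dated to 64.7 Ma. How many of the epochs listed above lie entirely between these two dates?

488.3 Ma sits inside the Furongian (497–485.4) and 64.7 Ma inside the Paleocene (66–56); neither of those is wholly between the two dates.
The listed epochs lying completely between them are Cisuralian, Guadalupian, Lopingian — 3 in all.

3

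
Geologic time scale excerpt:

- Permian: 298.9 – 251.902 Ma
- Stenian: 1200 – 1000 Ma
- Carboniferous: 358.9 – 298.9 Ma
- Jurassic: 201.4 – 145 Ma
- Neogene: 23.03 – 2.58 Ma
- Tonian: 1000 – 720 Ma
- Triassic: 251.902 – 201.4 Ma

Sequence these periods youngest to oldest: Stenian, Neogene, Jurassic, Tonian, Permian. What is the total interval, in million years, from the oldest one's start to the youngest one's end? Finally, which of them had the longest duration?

Neogene → Jurassic → Permian → Tonian → Stenian; total span 1197.42 Myr; longest is Tonian

Start ages (Ma): Stenian 1200, Tonian 1000, Permian 298.9, Jurassic 201.4, Neogene 23.03.
Ordered youngest to oldest: Neogene, Jurassic, Permian, Tonian, Stenian.
Span = 1200 − 2.58 = 1197.42 Myr.
Durations: Stenian 200, Neogene 20.45, Jurassic 56.4, Tonian 280, Permian 46.998 → longest is Tonian (280 Myr).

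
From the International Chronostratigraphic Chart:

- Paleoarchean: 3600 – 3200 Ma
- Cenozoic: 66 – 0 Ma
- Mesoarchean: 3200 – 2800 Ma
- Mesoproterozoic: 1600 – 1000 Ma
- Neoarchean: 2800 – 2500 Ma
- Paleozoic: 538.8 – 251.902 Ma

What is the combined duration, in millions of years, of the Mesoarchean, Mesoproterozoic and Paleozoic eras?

Each duration: Mesoarchean = 400; Mesoproterozoic = 600; Paleozoic = 286.898.
Sum: 400 + 600 + 286.898 = 1286.898 Myr.

1286.898 million years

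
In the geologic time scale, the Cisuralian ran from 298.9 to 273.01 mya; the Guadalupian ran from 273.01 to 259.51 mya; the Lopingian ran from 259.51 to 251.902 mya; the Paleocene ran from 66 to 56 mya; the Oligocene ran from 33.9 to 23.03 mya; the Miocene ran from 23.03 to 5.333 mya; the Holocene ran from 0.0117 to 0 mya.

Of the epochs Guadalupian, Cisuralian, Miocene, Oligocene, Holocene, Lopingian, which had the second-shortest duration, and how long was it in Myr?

Start − end for each: Guadalupian 273.01 − 259.51 = 13.5; Cisuralian 298.9 − 273.01 = 25.89; Miocene 23.03 − 5.333 = 17.697; Oligocene 33.9 − 23.03 = 10.87; Holocene 0.0117 − 0 = 0.0117; Lopingian 259.51 − 251.902 = 7.608.
Ranking these from shortest: Holocene < Lopingian < Oligocene < Guadalupian < Miocene < Cisuralian.
Position 2 in that ranking is Lopingian, which lasted 7.608 Myr.

Lopingian, 7.608 million years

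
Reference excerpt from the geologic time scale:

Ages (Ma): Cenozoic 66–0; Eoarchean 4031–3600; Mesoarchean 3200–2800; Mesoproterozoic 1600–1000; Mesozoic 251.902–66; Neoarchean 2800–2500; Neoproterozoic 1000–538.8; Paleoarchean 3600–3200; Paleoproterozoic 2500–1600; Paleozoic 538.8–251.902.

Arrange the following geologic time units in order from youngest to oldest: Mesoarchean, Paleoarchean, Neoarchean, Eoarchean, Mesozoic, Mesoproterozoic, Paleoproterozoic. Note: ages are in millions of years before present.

Mesozoic, Mesoproterozoic, Paleoproterozoic, Neoarchean, Mesoarchean, Paleoarchean, Eoarchean

Read off each span (Ma): Mesoarchean 3200–2800; Paleoarchean 3600–3200; Neoarchean 2800–2500; Eoarchean 4031–3600; Mesozoic 251.902–66; Mesoproterozoic 1600–1000; Paleoproterozoic 2500–1600.
Larger Ma is older, so oldest→youngest is Eoarchean, Paleoarchean, Mesoarchean, Neoarchean, Paleoproterozoic, Mesoproterozoic, Mesozoic; reverse it for youngest→oldest.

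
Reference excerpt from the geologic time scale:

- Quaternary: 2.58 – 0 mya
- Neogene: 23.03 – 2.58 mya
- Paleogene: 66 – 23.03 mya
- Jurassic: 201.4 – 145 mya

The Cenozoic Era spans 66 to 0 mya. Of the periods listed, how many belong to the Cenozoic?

3

Periods inside 66–0 Ma: Paleogene, Neogene, Quaternary — 3 in total.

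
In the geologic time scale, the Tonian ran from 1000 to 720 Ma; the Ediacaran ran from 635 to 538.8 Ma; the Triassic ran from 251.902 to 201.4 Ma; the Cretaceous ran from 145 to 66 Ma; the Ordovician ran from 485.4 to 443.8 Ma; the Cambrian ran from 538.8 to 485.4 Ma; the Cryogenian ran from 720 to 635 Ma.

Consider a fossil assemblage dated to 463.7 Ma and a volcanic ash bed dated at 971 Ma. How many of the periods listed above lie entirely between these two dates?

3

971 Ma sits inside the Tonian (1000–720) and 463.7 Ma inside the Ordovician (485.4–443.8); neither of those is wholly between the two dates.
The listed periods lying completely between them are Cryogenian, Ediacaran, Cambrian — 3 in all.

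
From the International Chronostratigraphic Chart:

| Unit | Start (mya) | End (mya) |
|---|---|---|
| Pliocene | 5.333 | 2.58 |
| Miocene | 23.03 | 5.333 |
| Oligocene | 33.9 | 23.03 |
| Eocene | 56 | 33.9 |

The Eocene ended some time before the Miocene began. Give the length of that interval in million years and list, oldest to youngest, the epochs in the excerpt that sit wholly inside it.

10.87 million years; Oligocene

The Eocene closes at 33.9 Ma and the Miocene opens at 23.03 Ma, so the interval is 33.9 − 23.03 = 10.87 Myr.
An epoch fits inside if it starts at or after 33.9 Ma and ends at or before 23.03 Ma; oldest first that gives Oligocene.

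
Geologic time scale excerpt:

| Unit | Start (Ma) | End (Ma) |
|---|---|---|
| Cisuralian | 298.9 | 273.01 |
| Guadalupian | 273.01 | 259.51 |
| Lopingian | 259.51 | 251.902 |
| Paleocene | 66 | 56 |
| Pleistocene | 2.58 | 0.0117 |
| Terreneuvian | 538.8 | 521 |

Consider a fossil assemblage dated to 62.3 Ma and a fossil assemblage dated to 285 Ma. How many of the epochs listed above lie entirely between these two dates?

The older date is 285 Ma and the younger is 62.3 Ma.
Epochs with start < 285 and end > 62.3 Ma: Guadalupian (273.01–259.51), Lopingian (259.51–251.902).
That is 2 complete epochs.

2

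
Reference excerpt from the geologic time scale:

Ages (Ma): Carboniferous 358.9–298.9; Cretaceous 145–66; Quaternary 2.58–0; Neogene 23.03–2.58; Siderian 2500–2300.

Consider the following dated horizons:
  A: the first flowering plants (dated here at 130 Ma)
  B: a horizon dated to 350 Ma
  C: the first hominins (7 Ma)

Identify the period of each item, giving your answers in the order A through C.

A: 130 Ma lies in 145–66 Ma, so Cretaceous.
B: 350 Ma lies in 358.9–298.9 Ma, so Carboniferous.
C: 7 Ma lies in 23.03–2.58 Ma, so Neogene.

A — Cretaceous; B — Carboniferous; C — Neogene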